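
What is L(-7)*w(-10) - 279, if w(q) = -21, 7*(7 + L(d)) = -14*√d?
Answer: -132 + 42*I*√7 ≈ -132.0 + 111.12*I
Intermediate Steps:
L(d) = -7 - 2*√d (L(d) = -7 + (-14*√d)/7 = -7 - 2*√d)
L(-7)*w(-10) - 279 = (-7 - 2*I*√7)*(-21) - 279 = (147 + 42*I*√7) - 279 = -132 + 42*I*√7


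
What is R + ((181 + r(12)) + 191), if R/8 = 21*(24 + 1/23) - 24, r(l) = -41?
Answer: 96101/23 ≈ 4178.3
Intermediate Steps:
R = 88488/23 (R = 8*(21*(24 + 1/23) - 24) = 8*(21*(553/23) - 24) = 8*(11613/23 - 24) = 8*(11061/23) = 88488/23 ≈ 3847.3)
R + ((181 + r(12)) + 191) = 88488/23 + ((181 - 41) + 191) = 88488/23 + (140 + 191) = 88488/23 + 331 = 96101/23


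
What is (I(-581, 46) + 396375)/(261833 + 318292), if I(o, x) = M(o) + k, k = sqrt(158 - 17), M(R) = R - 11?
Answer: 395783/580125 + sqrt(141)/580125 ≈ 0.68226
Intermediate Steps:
M(R) = -11 + R
k = sqrt(141) ≈ 11.874
I(o, x) = -11 + o + sqrt(141) (I(o, x) = (-11 + o) + sqrt(141) = -11 + o + sqrt(141))
(I(-581, 46) + 396375)/(261833 + 318292) = ((-11 - 581 + sqrt(141)) + 396375)/(261833 + 318292) = ((-592 + sqrt(141)) + 396375)/580125 = (395783 + sqrt(141))*(1/580125) = 395783/580125 + sqrt(141)/580125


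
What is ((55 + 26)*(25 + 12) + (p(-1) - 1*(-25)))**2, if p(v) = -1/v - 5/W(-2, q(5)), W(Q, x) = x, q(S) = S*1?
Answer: 9132484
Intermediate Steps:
q(S) = S
p(v) = -1 - 1/v (p(v) = -1/v - 5/5 = -1/v - 5*1/5 = -1/v - 1 = -1 - 1/v)
((55 + 26)*(25 + 12) + (p(-1) - 1*(-25)))**2 = ((55 + 26)*(25 + 12) + ((-1 - 1*(-1))/(-1) - 1*(-25)))**2 = (81*37 + (-(-1 + 1) + 25))**2 = (2997 + (-1*0 + 25))**2 = (2997 + (0 + 25))**2 = (2997 + 25)**2 = 3022**2 = 9132484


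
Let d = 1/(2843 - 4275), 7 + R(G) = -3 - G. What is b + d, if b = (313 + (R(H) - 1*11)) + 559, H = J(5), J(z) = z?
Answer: 1211471/1432 ≈ 846.00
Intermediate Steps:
H = 5
R(G) = -10 - G (R(G) = -7 + (-3 - G) = -10 - G)
d = -1/1432 (d = 1/(-1432) = -1/1432 ≈ -0.00069832)
b = 846 (b = (313 + ((-10 - 1*5) - 1*11)) + 559 = (313 + ((-10 - 5) - 11)) + 559 = (313 + (-15 - 11)) + 559 = (313 - 26) + 559 = 287 + 559 = 846)
b + d = 846 - 1/1432 = 1211471/1432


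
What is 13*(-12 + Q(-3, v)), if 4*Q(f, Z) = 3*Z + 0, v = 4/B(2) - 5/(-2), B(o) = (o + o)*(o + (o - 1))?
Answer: -1027/8 ≈ -128.38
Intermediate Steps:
B(o) = 2*o*(-1 + 2*o) (B(o) = (2*o)*(o + (-1 + o)) = (2*o)*(-1 + 2*o) = 2*o*(-1 + 2*o))
v = 17/6 (v = 4/((2*2*(-1 + 2*2))) - 5/(-2) = 4/((2*2*(-1 + 4))) - 5*(-1/2) = 4/((2*2*3)) + 5/2 = 4/12 + 5/2 = 4*(1/12) + 5/2 = 1/3 + 5/2 = 17/6 ≈ 2.8333)
Q(f, Z) = 3*Z/4 (Q(f, Z) = (3*Z + 0)/4 = (3*Z)/4 = 3*Z/4)
13*(-12 + Q(-3, v)) = 13*(-12 + (3/4)*(17/6)) = 13*(-12 + 17/8) = 13*(-79/8) = -1027/8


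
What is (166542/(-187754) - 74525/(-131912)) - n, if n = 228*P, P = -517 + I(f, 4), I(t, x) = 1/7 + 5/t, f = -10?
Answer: 132792923778667/1125772984 ≈ 1.1796e+5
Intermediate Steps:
I(t, x) = ⅐ + 5/t (I(t, x) = 1*(⅐) + 5/t = ⅐ + 5/t)
P = -7243/14 (P = -517 + (⅐)*(35 - 10)/(-10) = -517 + (⅐)*(-⅒)*25 = -517 - 5/14 = -7243/14 ≈ -517.36)
n = -825702/7 (n = 228*(-7243/14) = -825702/7 ≈ -1.1796e+5)
(166542/(-187754) - 74525/(-131912)) - n = (166542/(-187754) - 74525/(-131912)) - 1*(-825702/7) = (166542*(-1/187754) - 74525*(-1/131912)) + 825702/7 = (-83271/93877 + 6775/11992) + 825702/7 = -362569157/1125772984 + 825702/7 = 132792923778667/1125772984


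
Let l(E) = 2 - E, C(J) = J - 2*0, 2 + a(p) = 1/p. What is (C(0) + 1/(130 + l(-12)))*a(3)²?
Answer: 25/1296 ≈ 0.019290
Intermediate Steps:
a(p) = -2 + 1/p
C(J) = J (C(J) = J + 0 = J)
(C(0) + 1/(130 + l(-12)))*a(3)² = (0 + 1/(130 + (2 - 1*(-12))))*(-2 + 1/3)² = (0 + 1/(130 + (2 + 12)))*(-2 + ⅓)² = (0 + 1/(130 + 14))*(-5/3)² = (0 + 1/144)*(25/9) = (1/144)*(25/9) = 25/1296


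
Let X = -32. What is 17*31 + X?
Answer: 495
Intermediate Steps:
17*31 + X = 17*31 - 32 = 527 - 32 = 495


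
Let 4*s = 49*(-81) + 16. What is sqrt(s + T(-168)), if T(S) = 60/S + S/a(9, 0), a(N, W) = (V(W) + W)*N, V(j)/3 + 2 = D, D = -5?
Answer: I*sqrt(1742335)/42 ≈ 31.428*I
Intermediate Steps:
s = -3953/4 (s = (49*(-81) + 16)/4 = (-3969 + 16)/4 = (1/4)*(-3953) = -3953/4 ≈ -988.25)
V(j) = -21 (V(j) = -6 + 3*(-5) = -6 - 15 = -21)
a(N, W) = N*(-21 + W) (a(N, W) = (-21 + W)*N = N*(-21 + W))
T(S) = 60/S - S/189 (T(S) = 60/S + S/((9*(-21 + 0))) = 60/S + S/((9*(-21))) = 60/S + S/(-189) = 60/S + S*(-1/189) = 60/S - S/189)
sqrt(s + T(-168)) = sqrt(-3953/4 + (60/(-168) - 1/189*(-168))) = sqrt(-3953/4 + (60*(-1/168) + 8/9)) = sqrt(-3953/4 + (-5/14 + 8/9)) = sqrt(-3953/4 + 67/126) = sqrt(-248905/252) = I*sqrt(1742335)/42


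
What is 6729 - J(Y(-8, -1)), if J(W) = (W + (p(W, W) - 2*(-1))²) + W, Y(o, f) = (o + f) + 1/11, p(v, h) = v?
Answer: 810589/121 ≈ 6699.1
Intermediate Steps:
Y(o, f) = 1/11 + f + o (Y(o, f) = (f + o) + 1/11 = 1/11 + f + o)
J(W) = (2 + W)² + 2*W (J(W) = (W + (W - 2*(-1))²) + W = (W + (W + 2)²) + W = (W + (2 + W)²) + W = (2 + W)² + 2*W)
6729 - J(Y(-8, -1)) = 6729 - ((2 + (1/11 - 1 - 8))² + 2*(1/11 - 1 - 8)) = 6729 - ((2 - 98/11)² + 2*(-98/11)) = 6729 - ((-76/11)² - 196/11) = 6729 - (5776/121 - 196/11) = 6729 - 1*3620/121 = 6729 - 3620/121 = 810589/121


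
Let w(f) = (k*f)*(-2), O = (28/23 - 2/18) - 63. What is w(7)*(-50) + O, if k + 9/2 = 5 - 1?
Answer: -85262/207 ≈ -411.89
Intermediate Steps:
k = -½ (k = -9/2 + (5 - 1) = -9/2 + 4 = -½ ≈ -0.50000)
O = -12812/207 (O = (28*(1/23) - 2*1/18) - 63 = (28/23 - ⅑) - 63 = 229/207 - 63 = -12812/207 ≈ -61.894)
w(f) = f (w(f) = -f/2*(-2) = f)
w(7)*(-50) + O = 7*(-50) - 12812/207 = -350 - 12812/207 = -85262/207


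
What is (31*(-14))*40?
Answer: -17360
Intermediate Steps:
(31*(-14))*40 = -434*40 = -17360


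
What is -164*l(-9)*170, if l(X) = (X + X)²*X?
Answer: 81298080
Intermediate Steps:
l(X) = 4*X³ (l(X) = (2*X)²*X = (4*X²)*X = 4*X³)
-164*l(-9)*170 = -656*(-9)³*170 = -656*(-729)*170 = -164*(-2916)*170 = 478224*170 = 81298080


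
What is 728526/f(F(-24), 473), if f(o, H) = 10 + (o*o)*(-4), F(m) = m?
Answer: -364263/1147 ≈ -317.58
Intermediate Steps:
f(o, H) = 10 - 4*o² (f(o, H) = 10 + o²*(-4) = 10 - 4*o²)
728526/f(F(-24), 473) = 728526/(10 - 4*(-24)²) = 728526/(10 - 4*576) = 728526/(10 - 2304) = 728526/(-2294) = 728526*(-1/2294) = -364263/1147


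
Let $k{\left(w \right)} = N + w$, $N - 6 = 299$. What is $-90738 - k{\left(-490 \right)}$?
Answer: $-90553$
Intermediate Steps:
$N = 305$ ($N = 6 + 299 = 305$)
$k{\left(w \right)} = 305 + w$
$-90738 - k{\left(-490 \right)} = -90738 - \left(305 - 490\right) = -90738 - -185 = -90738 + 185 = -90553$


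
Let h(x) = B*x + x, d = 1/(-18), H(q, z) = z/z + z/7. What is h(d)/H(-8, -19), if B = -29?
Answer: -49/54 ≈ -0.90741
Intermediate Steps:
H(q, z) = 1 + z/7 (H(q, z) = 1 + z*(⅐) = 1 + z/7)
d = -1/18 ≈ -0.055556
h(x) = -28*x (h(x) = -29*x + x = -28*x)
h(d)/H(-8, -19) = (-28*(-1/18))/(1 + (⅐)*(-19)) = 14/(9*(1 - 19/7)) = 14/(9*(-12/7)) = (14/9)*(-7/12) = -49/54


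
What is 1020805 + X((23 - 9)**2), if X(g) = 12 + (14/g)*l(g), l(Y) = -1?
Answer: 14291437/14 ≈ 1.0208e+6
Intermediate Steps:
X(g) = 12 - 14/g (X(g) = 12 + (14/g)*(-1) = 12 - 14/g)
1020805 + X((23 - 9)**2) = 1020805 + (12 - 14/(23 - 9)**2) = 1020805 + (12 - 14/(14**2)) = 1020805 + (12 - 14/196) = 1020805 + (12 - 14*1/196) = 1020805 + (12 - 1/14) = 1020805 + 167/14 = 14291437/14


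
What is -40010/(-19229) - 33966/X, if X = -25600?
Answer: 838694107/246131200 ≈ 3.4075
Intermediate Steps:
-40010/(-19229) - 33966/X = -40010/(-19229) - 33966/(-25600) = -40010*(-1/19229) - 33966*(-1/25600) = 40010/19229 + 16983/12800 = 838694107/246131200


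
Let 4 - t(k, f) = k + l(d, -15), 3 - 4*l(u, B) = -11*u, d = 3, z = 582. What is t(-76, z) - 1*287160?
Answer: -287089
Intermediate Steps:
l(u, B) = ¾ + 11*u/4 (l(u, B) = ¾ - (-11)*u/4 = ¾ + 11*u/4)
t(k, f) = -5 - k (t(k, f) = 4 - (k + (¾ + (11/4)*3)) = 4 - (k + (¾ + 33/4)) = 4 - (k + 9) = 4 - (9 + k) = 4 + (-9 - k) = -5 - k)
t(-76, z) - 1*287160 = (-5 - 1*(-76)) - 1*287160 = (-5 + 76) - 287160 = 71 - 287160 = -287089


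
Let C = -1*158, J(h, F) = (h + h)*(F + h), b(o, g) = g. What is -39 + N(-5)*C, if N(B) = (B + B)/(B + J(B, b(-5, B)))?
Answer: -425/19 ≈ -22.368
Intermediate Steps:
J(h, F) = 2*h*(F + h) (J(h, F) = (2*h)*(F + h) = 2*h*(F + h))
C = -158
N(B) = 2*B/(B + 4*B²) (N(B) = (B + B)/(B + 2*B*(B + B)) = (2*B)/(B + 2*B*(2*B)) = (2*B)/(B + 4*B²) = 2*B/(B + 4*B²))
-39 + N(-5)*C = -39 + (2/(1 + 4*(-5)))*(-158) = -39 + (2/(1 - 20))*(-158) = -39 + (2/(-19))*(-158) = -39 + (2*(-1/19))*(-158) = -39 - 2/19*(-158) = -39 + 316/19 = -425/19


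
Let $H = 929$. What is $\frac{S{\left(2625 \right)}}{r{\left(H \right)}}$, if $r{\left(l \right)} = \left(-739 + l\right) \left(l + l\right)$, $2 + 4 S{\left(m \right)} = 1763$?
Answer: $\frac{1761}{1412080} \approx 0.0012471$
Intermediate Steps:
$S{\left(m \right)} = \frac{1761}{4}$ ($S{\left(m \right)} = - \frac{1}{2} + \frac{1}{4} \cdot 1763 = - \frac{1}{2} + \frac{1763}{4} = \frac{1761}{4}$)
$r{\left(l \right)} = 2 l \left(-739 + l\right)$ ($r{\left(l \right)} = \left(-739 + l\right) 2 l = 2 l \left(-739 + l\right)$)
$\frac{S{\left(2625 \right)}}{r{\left(H \right)}} = \frac{1761}{4 \cdot 2 \cdot 929 \left(-739 + 929\right)} = \frac{1761}{4 \cdot 2 \cdot 929 \cdot 190} = \frac{1761}{4 \cdot 353020} = \frac{1761}{4} \cdot \frac{1}{353020} = \frac{1761}{1412080}$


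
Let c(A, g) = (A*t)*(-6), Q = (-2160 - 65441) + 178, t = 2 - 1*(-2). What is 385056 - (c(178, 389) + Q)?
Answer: 456751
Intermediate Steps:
t = 4 (t = 2 + 2 = 4)
Q = -67423 (Q = -67601 + 178 = -67423)
c(A, g) = -24*A (c(A, g) = (A*4)*(-6) = (4*A)*(-6) = -24*A)
385056 - (c(178, 389) + Q) = 385056 - (-24*178 - 67423) = 385056 - (-4272 - 67423) = 385056 - 1*(-71695) = 385056 + 71695 = 456751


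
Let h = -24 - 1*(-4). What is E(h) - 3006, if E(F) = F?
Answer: -3026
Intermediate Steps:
h = -20 (h = -24 + 4 = -20)
E(h) - 3006 = -20 - 3006 = -3026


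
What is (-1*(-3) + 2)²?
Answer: 25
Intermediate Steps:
(-1*(-3) + 2)² = (3 + 2)² = 5² = 25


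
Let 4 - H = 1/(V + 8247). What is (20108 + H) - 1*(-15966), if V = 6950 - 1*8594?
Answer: 238223033/6603 ≈ 36078.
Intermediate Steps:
V = -1644 (V = 6950 - 8594 = -1644)
H = 26411/6603 (H = 4 - 1/(-1644 + 8247) = 4 - 1/6603 = 26411/6603 ≈ 3.9998)
(20108 + H) - 1*(-15966) = (20108 + 26411/6603) - 1*(-15966) = 132799535/6603 + 15966 = 238223033/6603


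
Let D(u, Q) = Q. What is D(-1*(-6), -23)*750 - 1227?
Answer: -18477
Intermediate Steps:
D(-1*(-6), -23)*750 - 1227 = -23*750 - 1227 = -17250 - 1227 = -18477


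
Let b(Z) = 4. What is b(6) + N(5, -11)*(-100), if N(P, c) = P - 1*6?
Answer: 104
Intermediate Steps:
N(P, c) = -6 + P (N(P, c) = P - 6 = -6 + P)
b(6) + N(5, -11)*(-100) = 4 + (-6 + 5)*(-100) = 4 - 1*(-100) = 4 + 100 = 104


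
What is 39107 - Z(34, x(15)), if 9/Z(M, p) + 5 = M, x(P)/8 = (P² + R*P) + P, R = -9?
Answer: 1134094/29 ≈ 39107.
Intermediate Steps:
x(P) = -64*P + 8*P² (x(P) = 8*((P² - 9*P) + P) = 8*(P² - 8*P) = -64*P + 8*P²)
Z(M, p) = 9/(-5 + M)
39107 - Z(34, x(15)) = 39107 - 9/(-5 + 34) = 39107 - 9/29 = 1134094/29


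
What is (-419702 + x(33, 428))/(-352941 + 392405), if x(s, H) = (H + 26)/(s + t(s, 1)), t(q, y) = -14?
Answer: -1993471/187454 ≈ -10.634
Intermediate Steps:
x(s, H) = (26 + H)/(-14 + s) (x(s, H) = (H + 26)/(s - 14) = (26 + H)/(-14 + s))
(-419702 + x(33, 428))/(-352941 + 392405) = (-419702 + (26 + 428)/(-14 + 33))/(-352941 + 392405) = (-419702 + 454/19)/39464 = (-419702 + (1/19)*454)*(1/39464) = (-419702 + 454/19)*(1/39464) = -7973884/19*1/39464 = -1993471/187454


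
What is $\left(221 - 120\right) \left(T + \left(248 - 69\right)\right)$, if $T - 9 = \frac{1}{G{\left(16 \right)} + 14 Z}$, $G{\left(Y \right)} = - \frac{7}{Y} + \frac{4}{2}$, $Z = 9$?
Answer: $\frac{38756124}{2041} \approx 18989.0$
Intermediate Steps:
$G{\left(Y \right)} = 2 - \frac{7}{Y}$ ($G{\left(Y \right)} = - \frac{7}{Y} + 4 \cdot \frac{1}{2} = - \frac{7}{Y} + 2 = 2 - \frac{7}{Y}$)
$T = \frac{18385}{2041}$ ($T = 9 + \frac{1}{\left(2 - \frac{7}{16}\right) + 14 \cdot 9} = 9 + \frac{1}{\left(2 - \frac{7}{16}\right) + 126} = 9 + \frac{1}{\frac{25}{16} + 126} = 9 + \frac{1}{\frac{2041}{16}} = 9 + \frac{16}{2041} = \frac{18385}{2041} \approx 9.0078$)
$\left(221 - 120\right) \left(T + \left(248 - 69\right)\right) = \left(221 - 120\right) \left(\frac{18385}{2041} + \left(248 - 69\right)\right) = 101 \left(\frac{18385}{2041} + \left(248 - 69\right)\right) = 101 \left(\frac{18385}{2041} + 179\right) = 101 \cdot \frac{383724}{2041} = \frac{38756124}{2041}$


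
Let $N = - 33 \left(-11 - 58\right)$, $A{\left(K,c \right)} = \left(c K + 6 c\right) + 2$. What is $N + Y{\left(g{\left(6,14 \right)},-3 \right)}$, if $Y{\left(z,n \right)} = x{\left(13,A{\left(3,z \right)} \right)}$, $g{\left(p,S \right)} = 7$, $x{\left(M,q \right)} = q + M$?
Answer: $2355$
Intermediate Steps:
$A{\left(K,c \right)} = 2 + 6 c + K c$ ($A{\left(K,c \right)} = \left(K c + 6 c\right) + 2 = \left(6 c + K c\right) + 2 = 2 + 6 c + K c$)
$N = 2277$ ($N = \left(-33\right) \left(-69\right) = 2277$)
$x{\left(M,q \right)} = M + q$
$Y{\left(z,n \right)} = 15 + 9 z$ ($Y{\left(z,n \right)} = 13 + \left(2 + 6 z + 3 z\right) = 13 + \left(2 + 9 z\right) = 15 + 9 z$)
$N + Y{\left(g{\left(6,14 \right)},-3 \right)} = 2277 + \left(15 + 9 \cdot 7\right) = 2277 + \left(15 + 63\right) = 2277 + 78 = 2355$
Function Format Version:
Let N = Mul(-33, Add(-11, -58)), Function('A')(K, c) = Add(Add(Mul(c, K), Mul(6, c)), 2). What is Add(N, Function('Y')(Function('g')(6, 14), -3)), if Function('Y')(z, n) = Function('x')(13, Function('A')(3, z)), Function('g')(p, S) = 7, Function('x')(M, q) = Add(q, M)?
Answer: 2355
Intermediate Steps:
Function('A')(K, c) = Add(2, Mul(6, c), Mul(K, c)) (Function('A')(K, c) = Add(Add(Mul(K, c), Mul(6, c)), 2) = Add(Add(Mul(6, c), Mul(K, c)), 2) = Add(2, Mul(6, c), Mul(K, c)))
N = 2277 (N = Mul(-33, -69) = 2277)
Function('x')(M, q) = Add(M, q)
Function('Y')(z, n) = Add(15, Mul(9, z)) (Function('Y')(z, n) = Add(13, Add(2, Mul(6, z), Mul(3, z))) = Add(13, Add(2, Mul(9, z))) = Add(15, Mul(9, z)))
Add(N, Function('Y')(Function('g')(6, 14), -3)) = Add(2277, Add(15, Mul(9, 7))) = Add(2277, Add(15, 63)) = Add(2277, 78) = 2355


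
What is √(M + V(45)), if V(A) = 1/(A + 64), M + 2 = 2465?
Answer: 2*√7315753/109 ≈ 49.629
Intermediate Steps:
M = 2463 (M = -2 + 2465 = 2463)
V(A) = 1/(64 + A)
√(M + V(45)) = √(2463 + 1/(64 + 45)) = √(2463 + 1/109) = √(268468/109) = 2*√7315753/109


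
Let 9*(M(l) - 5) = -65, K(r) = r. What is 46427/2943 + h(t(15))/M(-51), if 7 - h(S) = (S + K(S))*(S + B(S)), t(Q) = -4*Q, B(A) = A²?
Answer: -11250934469/58860 ≈ -1.9115e+5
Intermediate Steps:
M(l) = -20/9 (M(l) = 5 + (⅑)*(-65) = 5 - 65/9 = -20/9)
h(S) = 7 - 2*S*(S + S²) (h(S) = 7 - (S + S)*(S + S²) = 7 - 2*S*(S + S²))
46427/2943 + h(t(15))/M(-51) = 46427/2943 + (7 - 2*(-4*15)² - 2*(-4*15)³)/(-20/9) = 46427*(1/2943) + (7 - 2*(-60)² - 2*(-60)³)*(-9/20) = 46427/2943 + (7 - 2*3600 - 2*(-216000))*(-9/20) = 46427/2943 + (7 - 7200 + 432000)*(-9/20) = 46427/2943 + 424807*(-9/20) = 46427/2943 - 3823263/20 = -11250934469/58860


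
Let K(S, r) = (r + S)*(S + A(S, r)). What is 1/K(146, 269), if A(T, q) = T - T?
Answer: 1/60590 ≈ 1.6504e-5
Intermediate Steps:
A(T, q) = 0
K(S, r) = S*(S + r) (K(S, r) = (r + S)*(S + 0) = (S + r)*S = S*(S + r))
1/K(146, 269) = 1/(146*(146 + 269)) = 1/(146*415) = 1/60590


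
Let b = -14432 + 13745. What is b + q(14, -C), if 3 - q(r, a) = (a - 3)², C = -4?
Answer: -685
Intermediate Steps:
q(r, a) = 3 - (-3 + a)² (q(r, a) = 3 - (a - 3)² = 3 - (-3 + a)²)
b = -687
b + q(14, -C) = -687 + (3 - (-3 - 1*(-4))²) = -687 + (3 - (-3 + 4)²) = -687 + (3 - 1*1²) = -687 + (3 - 1*1) = -687 + (3 - 1) = -687 + 2 = -685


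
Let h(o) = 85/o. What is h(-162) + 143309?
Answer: 23215973/162 ≈ 1.4331e+5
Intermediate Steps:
h(-162) + 143309 = 85/(-162) + 143309 = 85*(-1/162) + 143309 = -85/162 + 143309 = 23215973/162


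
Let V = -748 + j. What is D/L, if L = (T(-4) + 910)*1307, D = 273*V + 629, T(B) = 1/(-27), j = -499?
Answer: -9174654/32111683 ≈ -0.28571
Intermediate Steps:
T(B) = -1/27
V = -1247 (V = -748 - 499 = -1247)
D = -339802 (D = 273*(-1247) + 629 = -340431 + 629 = -339802)
L = 32111683/27 (L = (-1/27 + 910)*1307 = (24569/27)*1307 = 32111683/27 ≈ 1.1893e+6)
D/L = -339802/32111683/27 = -339802*27/32111683 = -9174654/32111683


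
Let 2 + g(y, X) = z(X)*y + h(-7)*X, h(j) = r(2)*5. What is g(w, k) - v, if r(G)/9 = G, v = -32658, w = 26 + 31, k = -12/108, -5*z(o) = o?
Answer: 489709/15 ≈ 32647.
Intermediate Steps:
z(o) = -o/5
k = -1/9 (k = -12*1/108 = -1/9 ≈ -0.11111)
w = 57
r(G) = 9*G
h(j) = 90 (h(j) = (9*2)*5 = 18*5 = 90)
g(y, X) = -2 + 90*X - X*y/5 (g(y, X) = -2 + ((-X/5)*y + 90*X) = -2 + (-X*y/5 + 90*X) = -2 + (90*X - X*y/5) = -2 + 90*X - X*y/5)
g(w, k) - v = (-2 + 90*(-1/9) - 1/5*(-1/9)*57) - 1*(-32658) = (-2 - 10 + 19/15) + 32658 = -161/15 + 32658 = 489709/15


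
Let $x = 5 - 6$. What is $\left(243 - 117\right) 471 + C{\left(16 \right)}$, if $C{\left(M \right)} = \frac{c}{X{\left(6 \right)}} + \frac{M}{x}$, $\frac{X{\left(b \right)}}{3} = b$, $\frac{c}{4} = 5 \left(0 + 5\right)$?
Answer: $\frac{534020}{9} \approx 59336.0$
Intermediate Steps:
$c = 100$ ($c = 4 \cdot 5 \left(0 + 5\right) = 4 \cdot 5 \cdot 5 = 4 \cdot 25 = 100$)
$X{\left(b \right)} = 3 b$
$x = -1$ ($x = 5 - 6 = -1$)
$C{\left(M \right)} = \frac{50}{9} - M$ ($C{\left(M \right)} = \frac{100}{3 \cdot 6} + \frac{M}{-1} = \frac{100}{18} + M \left(-1\right) = 100 \cdot \frac{1}{18} - M = \frac{50}{9} - M$)
$\left(243 - 117\right) 471 + C{\left(16 \right)} = \left(243 - 117\right) 471 + \left(\frac{50}{9} - 16\right) = 126 \cdot 471 - \frac{94}{9} = 59346 - \frac{94}{9} = \frac{534020}{9}$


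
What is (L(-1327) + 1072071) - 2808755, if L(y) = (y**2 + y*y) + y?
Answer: 1783847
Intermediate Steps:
L(y) = y + 2*y**2 (L(y) = (y**2 + y**2) + y = 2*y**2 + y = y + 2*y**2)
(L(-1327) + 1072071) - 2808755 = (-1327*(1 + 2*(-1327)) + 1072071) - 2808755 = (-1327*(1 - 2654) + 1072071) - 2808755 = (-1327*(-2653) + 1072071) - 2808755 = (3520531 + 1072071) - 2808755 = 4592602 - 2808755 = 1783847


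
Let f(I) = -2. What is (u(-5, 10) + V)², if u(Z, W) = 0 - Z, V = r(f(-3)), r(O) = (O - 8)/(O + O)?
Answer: 225/4 ≈ 56.250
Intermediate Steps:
r(O) = (-8 + O)/(2*O) (r(O) = (-8 + O)/((2*O)) = (-8 + O)*(1/(2*O)) = (-8 + O)/(2*O))
V = 5/2 (V = (½)*(-8 - 2)/(-2) = (½)*(-½)*(-10) = 5/2 ≈ 2.5000)
u(Z, W) = -Z
(u(-5, 10) + V)² = (-1*(-5) + 5/2)² = (5 + 5/2)² = (15/2)² = 225/4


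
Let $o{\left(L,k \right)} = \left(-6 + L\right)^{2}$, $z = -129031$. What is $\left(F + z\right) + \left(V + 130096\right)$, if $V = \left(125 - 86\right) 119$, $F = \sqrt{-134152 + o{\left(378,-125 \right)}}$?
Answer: $5706 + 46 \sqrt{2} \approx 5771.1$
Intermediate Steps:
$F = 46 \sqrt{2}$ ($F = \sqrt{-134152 + \left(-6 + 378\right)^{2}} = \sqrt{-134152 + 372^{2}} = \sqrt{-134152 + 138384} = \sqrt{4232} = 46 \sqrt{2} \approx 65.054$)
$V = 4641$ ($V = 39 \cdot 119 = 4641$)
$\left(F + z\right) + \left(V + 130096\right) = \left(46 \sqrt{2} - 129031\right) + \left(4641 + 130096\right) = \left(-129031 + 46 \sqrt{2}\right) + 134737 = 5706 + 46 \sqrt{2}$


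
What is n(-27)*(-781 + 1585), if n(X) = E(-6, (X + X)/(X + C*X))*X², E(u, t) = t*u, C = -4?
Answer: 2344464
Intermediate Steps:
n(X) = 4*X² (n(X) = (((X + X)/(X - 4*X))*(-6))*X² = (((2*X)/((-3*X)))*(-6))*X² = (((2*X)*(-1/(3*X)))*(-6))*X² = (-⅔*(-6))*X² = 4*X²)
n(-27)*(-781 + 1585) = (4*(-27)²)*(-781 + 1585) = (4*729)*804 = 2916*804 = 2344464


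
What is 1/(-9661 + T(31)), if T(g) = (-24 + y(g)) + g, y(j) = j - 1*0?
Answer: -1/9623 ≈ -0.00010392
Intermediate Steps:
y(j) = j (y(j) = j + 0 = j)
T(g) = -24 + 2*g (T(g) = (-24 + g) + g = -24 + 2*g)
1/(-9661 + T(31)) = 1/(-9661 + (-24 + 2*31)) = 1/(-9661 + (-24 + 62)) = 1/(-9661 + 38) = 1/(-9623) = -1/9623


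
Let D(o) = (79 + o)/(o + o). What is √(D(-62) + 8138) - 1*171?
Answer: -171 + √31281945/62 ≈ -80.790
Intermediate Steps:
D(o) = (79 + o)/(2*o) (D(o) = (79 + o)/((2*o)) = (79 + o)*(1/(2*o)) = (79 + o)/(2*o))
√(D(-62) + 8138) - 1*171 = √((½)*(79 - 62)/(-62) + 8138) - 1*171 = √((½)*(-1/62)*17 + 8138) - 171 = √(-17/124 + 8138) - 171 = √(1009095/124) - 171 = √31281945/62 - 171 = -171 + √31281945/62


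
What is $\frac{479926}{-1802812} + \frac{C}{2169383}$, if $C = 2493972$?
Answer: $\frac{1727509671803}{1955494852498} \approx 0.88341$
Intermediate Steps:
$\frac{479926}{-1802812} + \frac{C}{2169383} = \frac{479926}{-1802812} + \frac{2493972}{2169383} = 479926 \left(- \frac{1}{1802812}\right) + 2493972 \cdot \frac{1}{2169383} = - \frac{239963}{901406} + \frac{2493972}{2169383} = \frac{1727509671803}{1955494852498}$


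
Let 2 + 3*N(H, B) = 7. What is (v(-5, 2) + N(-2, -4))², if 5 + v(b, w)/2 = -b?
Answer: 25/9 ≈ 2.7778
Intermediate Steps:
v(b, w) = -10 - 2*b (v(b, w) = -10 + 2*(-b) = -10 - 2*b)
N(H, B) = 5/3 (N(H, B) = -⅔ + (⅓)*7 = -⅔ + 7/3 = 5/3)
(v(-5, 2) + N(-2, -4))² = ((-10 - 2*(-5)) + 5/3)² = ((-10 + 10) + 5/3)² = (0 + 5/3)² = (5/3)² = 25/9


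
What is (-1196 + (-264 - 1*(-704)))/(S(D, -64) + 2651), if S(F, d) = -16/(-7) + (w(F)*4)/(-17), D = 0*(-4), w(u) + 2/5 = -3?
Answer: -26460/92893 ≈ -0.28484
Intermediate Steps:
w(u) = -17/5 (w(u) = -⅖ - 3 = -17/5)
D = 0
S(F, d) = 108/35 (S(F, d) = -16/(-7) - 17/5*4/(-17) = -16*(-⅐) - 68/5*(-1/17) = 16/7 + ⅘ = 108/35)
(-1196 + (-264 - 1*(-704)))/(S(D, -64) + 2651) = (-1196 + (-264 - 1*(-704)))/(108/35 + 2651) = (-1196 + (-264 + 704))/(92893/35) = (-1196 + 440)*(35/92893) = -756*35/92893 = -26460/92893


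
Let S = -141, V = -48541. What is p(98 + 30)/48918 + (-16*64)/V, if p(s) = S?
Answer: 14415917/791509546 ≈ 0.018213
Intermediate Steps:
p(s) = -141
p(98 + 30)/48918 + (-16*64)/V = -141/48918 - 16*64/(-48541) = -141*1/48918 - 1024*(-1/48541) = -47/16306 + 1024/48541 = 14415917/791509546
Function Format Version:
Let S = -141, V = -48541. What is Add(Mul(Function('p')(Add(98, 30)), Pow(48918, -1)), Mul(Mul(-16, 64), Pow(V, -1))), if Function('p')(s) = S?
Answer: Rational(14415917, 791509546) ≈ 0.018213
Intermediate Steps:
Function('p')(s) = -141
Add(Mul(Function('p')(Add(98, 30)), Pow(48918, -1)), Mul(Mul(-16, 64), Pow(V, -1))) = Add(Mul(-141, Pow(48918, -1)), Mul(Mul(-16, 64), Pow(-48541, -1))) = Add(Mul(-141, Rational(1, 48918)), Mul(-1024, Rational(-1, 48541))) = Add(Rational(-47, 16306), Rational(1024, 48541)) = Rational(14415917, 791509546)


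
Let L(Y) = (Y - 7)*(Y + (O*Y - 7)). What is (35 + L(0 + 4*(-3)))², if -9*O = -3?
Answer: 222784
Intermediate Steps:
O = ⅓ (O = -⅑*(-3) = ⅓ ≈ 0.33333)
L(Y) = (-7 + Y)*(-7 + 4*Y/3) (L(Y) = (Y - 7)*(Y + (Y/3 - 7)) = (-7 + Y)*(Y + (-7 + Y/3)) = (-7 + Y)*(-7 + 4*Y/3))
(35 + L(0 + 4*(-3)))² = (35 + (49 - 49*(0 + 4*(-3))/3 + 4*(0 + 4*(-3))²/3))² = (35 + (49 - 49*(0 - 12)/3 + 4*(0 - 12)²/3))² = (35 + (49 - 49/3*(-12) + (4/3)*(-12)²))² = (35 + (49 + 196 + (4/3)*144))² = (35 + (49 + 196 + 192))² = (35 + 437)² = 472² = 222784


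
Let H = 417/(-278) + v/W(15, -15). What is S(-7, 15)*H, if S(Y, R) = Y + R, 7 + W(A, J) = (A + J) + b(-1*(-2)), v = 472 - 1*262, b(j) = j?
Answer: -348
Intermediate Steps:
v = 210 (v = 472 - 262 = 210)
W(A, J) = -5 + A + J (W(A, J) = -7 + ((A + J) - 1*(-2)) = -7 + ((A + J) + 2) = -7 + (2 + A + J) = -5 + A + J)
H = -87/2 (H = 417/(-278) + 210/(-5 + 15 - 15) = 417*(-1/278) + 210/(-5) = -3/2 + 210*(-⅕) = -3/2 - 42 = -87/2 ≈ -43.500)
S(Y, R) = R + Y
S(-7, 15)*H = (15 - 7)*(-87/2) = 8*(-87/2) = -348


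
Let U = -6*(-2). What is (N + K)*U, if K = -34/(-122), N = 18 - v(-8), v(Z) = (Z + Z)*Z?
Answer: -80316/61 ≈ -1316.7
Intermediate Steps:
v(Z) = 2*Z² (v(Z) = (2*Z)*Z = 2*Z²)
N = -110 (N = 18 - 2*(-8)² = 18 - 2*64 = 18 - 1*128 = 18 - 128 = -110)
K = 17/61 (K = -34*(-1/122) = 17/61 ≈ 0.27869)
U = 12 (U = -1*(-12) = 12)
(N + K)*U = (-110 + 17/61)*12 = -6693/61*12 = -80316/61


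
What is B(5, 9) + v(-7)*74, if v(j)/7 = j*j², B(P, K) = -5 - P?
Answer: -177684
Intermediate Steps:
v(j) = 7*j³ (v(j) = 7*(j*j²) = 7*j³)
B(5, 9) + v(-7)*74 = (-5 - 1*5) + (7*(-7)³)*74 = (-5 - 5) + (7*(-343))*74 = -10 - 2401*74 = -10 - 177674 = -177684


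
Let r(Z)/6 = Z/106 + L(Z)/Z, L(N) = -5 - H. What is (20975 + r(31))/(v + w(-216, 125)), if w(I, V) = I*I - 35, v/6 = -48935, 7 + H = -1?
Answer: -34465762/405802927 ≈ -0.084932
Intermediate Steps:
H = -8 (H = -7 - 1 = -8)
L(N) = 3 (L(N) = -5 - 1*(-8) = -5 + 8 = 3)
v = -293610 (v = 6*(-48935) = -293610)
w(I, V) = -35 + I² (w(I, V) = I² - 35 = -35 + I²)
r(Z) = 18/Z + 3*Z/53 (r(Z) = 6*(Z/106 + 3/Z) = 6*(3/Z + Z/106) = 18/Z + 3*Z/53)
(20975 + r(31))/(v + w(-216, 125)) = (20975 + (18/31 + (3/53)*31))/(-293610 + (-35 + (-216)²)) = (20975 + (18*(1/31) + 93/53))/(-293610 + (-35 + 46656)) = (20975 + (18/31 + 93/53))/(-293610 + 46621) = (20975 + 3837/1643)/(-246989) = (34465762/1643)*(-1/246989) = -34465762/405802927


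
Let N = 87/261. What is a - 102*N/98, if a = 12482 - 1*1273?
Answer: 549224/49 ≈ 11209.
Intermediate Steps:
N = 1/3 (N = 87*(1/261) = 1/3 ≈ 0.33333)
a = 11209 (a = 12482 - 1273 = 11209)
a - 102*N/98 = 11209 - 102*(1/3)/98 = 11209 - 102*(1/3)*(1/98) = 11209 - 102/294 = 11209 - 1*17/49 = 11209 - 17/49 = 549224/49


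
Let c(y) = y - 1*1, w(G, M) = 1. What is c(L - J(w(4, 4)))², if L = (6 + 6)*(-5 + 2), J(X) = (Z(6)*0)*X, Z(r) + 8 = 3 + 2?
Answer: 1369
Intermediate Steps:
Z(r) = -3 (Z(r) = -8 + (3 + 2) = -8 + 5 = -3)
J(X) = 0 (J(X) = (-3*0)*X = 0*X = 0)
L = -36 (L = 12*(-3) = -36)
c(y) = -1 + y (c(y) = y - 1 = -1 + y)
c(L - J(w(4, 4)))² = (-1 + (-36 - 1*0))² = (-1 + (-36 + 0))² = (-1 - 36)² = (-37)² = 1369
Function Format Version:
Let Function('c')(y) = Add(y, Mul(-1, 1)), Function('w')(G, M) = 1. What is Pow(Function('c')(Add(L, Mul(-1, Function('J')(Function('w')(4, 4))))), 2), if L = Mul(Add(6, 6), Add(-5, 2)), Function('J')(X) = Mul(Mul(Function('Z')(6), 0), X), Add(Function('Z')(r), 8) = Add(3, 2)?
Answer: 1369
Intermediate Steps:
Function('Z')(r) = -3 (Function('Z')(r) = Add(-8, Add(3, 2)) = Add(-8, 5) = -3)
Function('J')(X) = 0 (Function('J')(X) = Mul(Mul(-3, 0), X) = Mul(0, X) = 0)
L = -36 (L = Mul(12, -3) = -36)
Function('c')(y) = Add(-1, y) (Function('c')(y) = Add(y, -1) = Add(-1, y))
Pow(Function('c')(Add(L, Mul(-1, Function('J')(Function('w')(4, 4))))), 2) = Pow(Add(-1, Add(-36, Mul(-1, 0))), 2) = Pow(Add(-1, Add(-36, 0)), 2) = Pow(Add(-1, -36), 2) = Pow(-37, 2) = 1369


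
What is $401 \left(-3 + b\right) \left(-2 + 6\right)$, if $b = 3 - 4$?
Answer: $-6416$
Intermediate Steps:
$b = -1$
$401 \left(-3 + b\right) \left(-2 + 6\right) = 401 \left(-3 - 1\right) \left(-2 + 6\right) = 401 \left(\left(-4\right) 4\right) = 401 \left(-16\right) = -6416$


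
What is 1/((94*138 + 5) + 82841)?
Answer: 1/95818 ≈ 1.0436e-5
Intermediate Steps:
1/((94*138 + 5) + 82841) = 1/((12972 + 5) + 82841) = 1/(12977 + 82841) = 1/95818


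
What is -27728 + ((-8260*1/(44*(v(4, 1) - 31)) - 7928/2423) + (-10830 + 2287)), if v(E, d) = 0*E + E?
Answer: -26099087122/719631 ≈ -36267.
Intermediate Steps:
v(E, d) = E (v(E, d) = 0 + E = E)
-27728 + ((-8260*1/(44*(v(4, 1) - 31)) - 7928/2423) + (-10830 + 2287)) = -27728 + ((-8260*1/(44*(4 - 31)) - 7928/2423) + (-10830 + 2287)) = -27728 + ((-8260/(44*(-27)) - 7928*1/2423) - 8543) = -27728 + ((-8260/(-1188) - 7928/2423) - 8543) = -27728 + ((-8260*(-1/1188) - 7928/2423) - 8543) = -27728 + ((2065/297 - 7928/2423) - 8543) = -27728 + (2648879/719631 - 8543) = -27728 - 6145158754/719631 = -26099087122/719631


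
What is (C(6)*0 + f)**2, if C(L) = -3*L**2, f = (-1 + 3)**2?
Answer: 16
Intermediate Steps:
f = 4 (f = 2**2 = 4)
(C(6)*0 + f)**2 = (-3*6**2*0 + 4)**2 = (-3*36*0 + 4)**2 = (-108*0 + 4)**2 = (0 + 4)**2 = 4**2 = 16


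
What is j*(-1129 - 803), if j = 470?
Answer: -908040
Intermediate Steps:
j*(-1129 - 803) = 470*(-1129 - 803) = 470*(-1932) = -908040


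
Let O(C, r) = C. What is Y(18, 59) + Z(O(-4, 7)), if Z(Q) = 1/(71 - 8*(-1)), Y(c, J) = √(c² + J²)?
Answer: 1/79 + √3805 ≈ 61.697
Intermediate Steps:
Y(c, J) = √(J² + c²)
Z(Q) = 1/79 (Z(Q) = 1/(71 + 8) = 1/79)
Y(18, 59) + Z(O(-4, 7)) = √(59² + 18²) + 1/79 = √(3481 + 324) + 1/79 = √3805 + 1/79 = 1/79 + √3805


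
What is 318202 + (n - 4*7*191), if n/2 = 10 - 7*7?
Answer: 312776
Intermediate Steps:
n = -78 (n = 2*(10 - 7*7) = 2*(10 - 49) = 2*(-39) = -78)
318202 + (n - 4*7*191) = 318202 + (-78 - 4*7*191) = 318202 + (-78 - 28*191) = 318202 + (-78 - 5348) = 318202 - 5426 = 312776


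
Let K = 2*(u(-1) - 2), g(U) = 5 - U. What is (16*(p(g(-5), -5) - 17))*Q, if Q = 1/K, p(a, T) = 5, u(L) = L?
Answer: 32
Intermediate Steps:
K = -6 (K = 2*(-1 - 2) = 2*(-3) = -6)
Q = -⅙ (Q = 1/(-6) = -⅙ ≈ -0.16667)
(16*(p(g(-5), -5) - 17))*Q = (16*(5 - 17))*(-⅙) = (16*(-12))*(-⅙) = -192*(-⅙) = 32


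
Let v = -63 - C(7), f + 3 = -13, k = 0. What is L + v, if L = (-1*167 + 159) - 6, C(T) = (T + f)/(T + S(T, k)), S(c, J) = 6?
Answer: -992/13 ≈ -76.308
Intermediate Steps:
f = -16 (f = -3 - 13 = -16)
C(T) = (-16 + T)/(6 + T) (C(T) = (T - 16)/(T + 6) = (-16 + T)/(6 + T))
L = -14 (L = (-167 + 159) - 6 = -8 - 6 = -14)
v = -810/13 (v = -63 - (-16 + 7)/(6 + 7) = -63 - (-9)/13 = -63 - 1*(-9/13) = -63 + 9/13 = -810/13 ≈ -62.308)
L + v = -14 - 810/13 = -992/13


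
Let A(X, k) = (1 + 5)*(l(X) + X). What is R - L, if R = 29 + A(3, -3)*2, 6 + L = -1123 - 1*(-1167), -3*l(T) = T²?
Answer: -9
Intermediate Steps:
l(T) = -T²/3
A(X, k) = -2*X² + 6*X (A(X, k) = (1 + 5)*(-X²/3 + X) = 6*(X - X²/3) = -2*X² + 6*X)
L = 38 (L = -6 + (-1123 - 1*(-1167)) = -6 + (-1123 + 1167) = -6 + 44 = 38)
R = 29 (R = 29 + (2*3*(3 - 1*3))*2 = 29 + (2*3*(3 - 3))*2 = 29 + (2*3*0)*2 = 29 + 0*2 = 29 + 0 = 29)
R - L = 29 - 1*38 = 29 - 38 = -9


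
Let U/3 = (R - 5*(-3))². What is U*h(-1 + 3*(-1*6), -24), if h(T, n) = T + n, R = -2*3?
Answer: -10449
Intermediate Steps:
R = -6
U = 243 (U = 3*(-6 - 5*(-3))² = 3*(-6 + 15)² = 3*9² = 3*81 = 243)
U*h(-1 + 3*(-1*6), -24) = 243*((-1 + 3*(-1*6)) - 24) = 243*((-1 + 3*(-6)) - 24) = 243*((-1 - 18) - 24) = 243*(-19 - 24) = 243*(-43) = -10449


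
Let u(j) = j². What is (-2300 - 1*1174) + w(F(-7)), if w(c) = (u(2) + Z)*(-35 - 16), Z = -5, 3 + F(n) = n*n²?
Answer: -3423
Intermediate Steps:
F(n) = -3 + n³ (F(n) = -3 + n*n² = -3 + n³)
w(c) = 51 (w(c) = (2² - 5)*(-35 - 16) = (4 - 5)*(-51) = -1*(-51) = 51)
(-2300 - 1*1174) + w(F(-7)) = (-2300 - 1*1174) + 51 = (-2300 - 1174) + 51 = -3474 + 51 = -3423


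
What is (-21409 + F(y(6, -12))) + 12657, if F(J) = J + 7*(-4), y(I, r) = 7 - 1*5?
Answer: -8778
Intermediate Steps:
y(I, r) = 2 (y(I, r) = 7 - 5 = 2)
F(J) = -28 + J (F(J) = J - 28 = -28 + J)
(-21409 + F(y(6, -12))) + 12657 = (-21409 + (-28 + 2)) + 12657 = (-21409 - 26) + 12657 = -21435 + 12657 = -8778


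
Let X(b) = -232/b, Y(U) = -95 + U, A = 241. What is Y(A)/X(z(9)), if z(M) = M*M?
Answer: -5913/116 ≈ -50.974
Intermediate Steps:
z(M) = M²
Y(A)/X(z(9)) = (-95 + 241)/((-232/(9²))) = 146/((-232/81)) = 146/((-232*1/81)) = 146/(-232/81) = 146*(-81/232) = -5913/116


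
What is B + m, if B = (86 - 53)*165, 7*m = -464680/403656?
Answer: 1923110470/353199 ≈ 5444.8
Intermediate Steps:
m = -58085/353199 (m = (-464680/403656)/7 = (-464680*1/403656)/7 = (⅐)*(-58085/50457) = -58085/353199 ≈ -0.16445)
B = 5445 (B = 33*165 = 5445)
B + m = 5445 - 58085/353199 = 1923110470/353199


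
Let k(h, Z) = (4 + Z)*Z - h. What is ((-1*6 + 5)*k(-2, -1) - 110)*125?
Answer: -13625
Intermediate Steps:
k(h, Z) = -h + Z*(4 + Z) (k(h, Z) = Z*(4 + Z) - h = -h + Z*(4 + Z))
((-1*6 + 5)*k(-2, -1) - 110)*125 = ((-1*6 + 5)*((-1)² - 1*(-2) + 4*(-1)) - 110)*125 = ((-6 + 5)*(1 + 2 - 4) - 110)*125 = (-1*(-1) - 110)*125 = (1 - 110)*125 = -109*125 = -13625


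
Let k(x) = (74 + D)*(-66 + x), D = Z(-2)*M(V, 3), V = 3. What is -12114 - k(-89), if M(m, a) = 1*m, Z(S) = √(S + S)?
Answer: -644 + 930*I ≈ -644.0 + 930.0*I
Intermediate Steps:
Z(S) = √2*√S (Z(S) = √(2*S) = √2*√S)
M(m, a) = m
D = 6*I (D = (√2*√(-2))*3 = (√2*(I*√2))*3 = (2*I)*3 = 6*I ≈ 6.0*I)
k(x) = (-66 + x)*(74 + 6*I) (k(x) = (74 + 6*I)*(-66 + x) = (-66 + x)*(74 + 6*I))
-12114 - k(-89) = -12114 - (-4884 - 396*I - 89*(74 + 6*I)) = -12114 - (-4884 - 396*I + (-6586 - 534*I)) = -12114 - (-11470 - 930*I) = -12114 + (11470 + 930*I) = -644 + 930*I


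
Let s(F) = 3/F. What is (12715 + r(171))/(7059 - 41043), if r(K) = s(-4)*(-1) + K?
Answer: -51547/135936 ≈ -0.37920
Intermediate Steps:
r(K) = ¾ + K (r(K) = (3/(-4))*(-1) + K = (3*(-¼))*(-1) + K = -¾*(-1) + K = ¾ + K)
(12715 + r(171))/(7059 - 41043) = (12715 + (¾ + 171))/(7059 - 41043) = (12715 + 687/4)/(-33984) = (51547/4)*(-1/33984) = -51547/135936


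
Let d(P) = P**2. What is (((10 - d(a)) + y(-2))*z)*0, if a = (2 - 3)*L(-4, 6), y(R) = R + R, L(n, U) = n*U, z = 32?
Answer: 0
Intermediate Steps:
L(n, U) = U*n
y(R) = 2*R
a = 24 (a = (2 - 3)*(6*(-4)) = -1*(-24) = 24)
(((10 - d(a)) + y(-2))*z)*0 = (((10 - 1*24**2) + 2*(-2))*32)*0 = (((10 - 1*576) - 4)*32)*0 = (((10 - 576) - 4)*32)*0 = ((-566 - 4)*32)*0 = -570*32*0 = -18240*0 = 0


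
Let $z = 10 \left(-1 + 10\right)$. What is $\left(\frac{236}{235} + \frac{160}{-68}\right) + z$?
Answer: $\frac{354162}{3995} \approx 88.651$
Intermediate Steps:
$z = 90$ ($z = 10 \cdot 9 = 90$)
$\left(\frac{236}{235} + \frac{160}{-68}\right) + z = \left(\frac{236}{235} + \frac{160}{-68}\right) + 90 = \left(236 \cdot \frac{1}{235} + 160 \left(- \frac{1}{68}\right)\right) + 90 = \left(\frac{236}{235} - \frac{40}{17}\right) + 90 = - \frac{5388}{3995} + 90 = \frac{354162}{3995}$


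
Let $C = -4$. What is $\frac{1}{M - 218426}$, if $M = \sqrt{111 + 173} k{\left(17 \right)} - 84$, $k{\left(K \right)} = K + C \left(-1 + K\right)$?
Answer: $- \frac{109255}{23872996372} + \frac{47 \sqrt{71}}{23872996372} \approx -4.5599 \cdot 10^{-6}$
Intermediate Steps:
$k{\left(K \right)} = 4 - 3 K$ ($k{\left(K \right)} = K - 4 \left(-1 + K\right) = K - \left(-4 + 4 K\right) = 4 - 3 K$)
$M = -84 - 94 \sqrt{71}$ ($M = \sqrt{111 + 173} \left(4 - 51\right) - 84 = \sqrt{284} \left(4 - 51\right) - 84 = 2 \sqrt{71} \left(-47\right) - 84 = - 94 \sqrt{71} - 84 = -84 - 94 \sqrt{71} \approx -876.06$)
$\frac{1}{M - 218426} = \frac{1}{\left(-84 - 94 \sqrt{71}\right) - 218426} = \frac{1}{-218510 - 94 \sqrt{71}}$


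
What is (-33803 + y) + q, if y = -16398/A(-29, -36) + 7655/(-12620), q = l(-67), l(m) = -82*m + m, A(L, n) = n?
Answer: -70472873/2524 ≈ -27921.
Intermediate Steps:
l(m) = -81*m
q = 5427 (q = -81*(-67) = 5427)
y = 1148151/2524 (y = -16398/(-36) + 7655/(-12620) = -16398*(-1/36) + 7655*(-1/12620) = 911/2 - 1531/2524 = 1148151/2524 ≈ 454.89)
(-33803 + y) + q = (-33803 + 1148151/2524) + 5427 = -84170621/2524 + 5427 = -70472873/2524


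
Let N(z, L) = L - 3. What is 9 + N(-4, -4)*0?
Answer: 9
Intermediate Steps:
N(z, L) = -3 + L
9 + N(-4, -4)*0 = 9 + (-3 - 4)*0 = 9 - 7*0 = 9 + 0 = 9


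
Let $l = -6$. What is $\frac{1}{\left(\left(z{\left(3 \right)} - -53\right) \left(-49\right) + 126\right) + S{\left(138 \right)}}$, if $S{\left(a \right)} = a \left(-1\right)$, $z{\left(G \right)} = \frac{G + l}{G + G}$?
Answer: $- \frac{2}{5169} \approx -0.00038692$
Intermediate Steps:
$z{\left(G \right)} = \frac{-6 + G}{2 G}$ ($z{\left(G \right)} = \frac{G - 6}{G + G} = \frac{-6 + G}{2 G}$)
$S{\left(a \right)} = - a$
$\frac{1}{\left(\left(z{\left(3 \right)} - -53\right) \left(-49\right) + 126\right) + S{\left(138 \right)}} = \frac{1}{\left(\left(\frac{-6 + 3}{2 \cdot 3} - -53\right) \left(-49\right) + 126\right) - 138} = \frac{1}{\left(\left(\frac{1}{2} \cdot \frac{1}{3} \left(-3\right) + 53\right) \left(-49\right) + 126\right) - 138} = \frac{1}{\left(\left(- \frac{1}{2} + 53\right) \left(-49\right) + 126\right) - 138} = \frac{1}{\left(\frac{105}{2} \left(-49\right) + 126\right) - 138} = \frac{1}{\left(- \frac{5145}{2} + 126\right) - 138} = \frac{1}{- \frac{4893}{2} - 138} = \frac{1}{- \frac{5169}{2}} = - \frac{2}{5169}$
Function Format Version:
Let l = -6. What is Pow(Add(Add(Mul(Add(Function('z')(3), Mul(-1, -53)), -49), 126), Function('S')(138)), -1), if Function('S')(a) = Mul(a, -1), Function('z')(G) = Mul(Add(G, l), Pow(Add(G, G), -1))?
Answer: Rational(-2, 5169) ≈ -0.00038692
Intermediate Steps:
Function('z')(G) = Mul(Rational(1, 2), Pow(G, -1), Add(-6, G)) (Function('z')(G) = Mul(Add(G, -6), Pow(Add(G, G), -1)) = Mul(Add(-6, G), Pow(Mul(2, G), -1)) = Mul(Add(-6, G), Mul(Rational(1, 2), Pow(G, -1))) = Mul(Rational(1, 2), Pow(G, -1), Add(-6, G)))
Function('S')(a) = Mul(-1, a)
Pow(Add(Add(Mul(Add(Function('z')(3), Mul(-1, -53)), -49), 126), Function('S')(138)), -1) = Pow(Add(Add(Mul(Add(Mul(Rational(1, 2), Pow(3, -1), Add(-6, 3)), Mul(-1, -53)), -49), 126), Mul(-1, 138)), -1) = Pow(Add(Add(Mul(Add(Mul(Rational(1, 2), Rational(1, 3), -3), 53), -49), 126), -138), -1) = Pow(Add(Add(Mul(Add(Rational(-1, 2), 53), -49), 126), -138), -1) = Pow(Add(Add(Mul(Rational(105, 2), -49), 126), -138), -1) = Pow(Add(Add(Rational(-5145, 2), 126), -138), -1) = Pow(Add(Rational(-4893, 2), -138), -1) = Pow(Rational(-5169, 2), -1) = Rational(-2, 5169)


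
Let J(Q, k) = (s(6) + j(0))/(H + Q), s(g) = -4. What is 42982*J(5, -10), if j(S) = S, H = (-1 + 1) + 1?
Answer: -85964/3 ≈ -28655.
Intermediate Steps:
H = 1 (H = 0 + 1 = 1)
J(Q, k) = -4/(1 + Q) (J(Q, k) = (-4 + 0)/(1 + Q) = -4/(1 + Q))
42982*J(5, -10) = 42982*(-4/(1 + 5)) = 42982*(-4/6) = 42982*(-4*1/6) = 42982*(-2/3) = -85964/3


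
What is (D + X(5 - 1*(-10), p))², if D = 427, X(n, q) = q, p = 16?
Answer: 196249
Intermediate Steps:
(D + X(5 - 1*(-10), p))² = (427 + 16)² = 443² = 196249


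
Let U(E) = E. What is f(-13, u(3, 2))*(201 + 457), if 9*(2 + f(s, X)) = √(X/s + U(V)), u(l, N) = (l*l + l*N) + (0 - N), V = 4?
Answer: -1316 + 658*√3/9 ≈ -1189.4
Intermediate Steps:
u(l, N) = l² - N + N*l (u(l, N) = (l² + N*l) - N = l² - N + N*l)
f(s, X) = -2 + √(4 + X/s)/9 (f(s, X) = -2 + √(X/s + 4)/9 = -2 + √(4 + X/s)/9)
f(-13, u(3, 2))*(201 + 457) = (-2 + √(4 + (3² - 1*2 + 2*3)/(-13))/9)*(201 + 457) = (-2 + √(4 + (9 - 2 + 6)*(-1/13))/9)*658 = (-2 + √(4 + 13*(-1/13))/9)*658 = (-2 + √(4 - 1)/9)*658 = (-2 + √3/9)*658 = -1316 + 658*√3/9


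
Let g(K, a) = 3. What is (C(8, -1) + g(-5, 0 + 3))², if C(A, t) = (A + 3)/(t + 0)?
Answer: 64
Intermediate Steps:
C(A, t) = (3 + A)/t
(C(8, -1) + g(-5, 0 + 3))² = ((3 + 8)/(-1) + 3)² = (-1*11 + 3)² = (-11 + 3)² = (-8)² = 64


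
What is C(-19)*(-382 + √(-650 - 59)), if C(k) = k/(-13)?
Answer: -7258/13 + 19*I*√709/13 ≈ -558.31 + 38.916*I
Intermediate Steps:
C(k) = -k/13 (C(k) = k*(-1/13) = -k/13)
C(-19)*(-382 + √(-650 - 59)) = (-1/13*(-19))*(-382 + √(-650 - 59)) = 19*(-382 + √(-709))/13 = 19*(-382 + I*√709)/13 = -7258/13 + 19*I*√709/13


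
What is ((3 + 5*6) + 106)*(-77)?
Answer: -10703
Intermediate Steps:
((3 + 5*6) + 106)*(-77) = ((3 + 30) + 106)*(-77) = (33 + 106)*(-77) = 139*(-77) = -10703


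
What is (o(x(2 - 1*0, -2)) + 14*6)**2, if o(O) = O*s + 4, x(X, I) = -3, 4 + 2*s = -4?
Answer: 10000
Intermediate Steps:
s = -4 (s = -2 + (1/2)*(-4) = -2 - 2 = -4)
o(O) = 4 - 4*O (o(O) = O*(-4) + 4 = -4*O + 4 = 4 - 4*O)
(o(x(2 - 1*0, -2)) + 14*6)**2 = ((4 - 4*(-3)) + 14*6)**2 = ((4 + 12) + 84)**2 = (16 + 84)**2 = 100**2 = 10000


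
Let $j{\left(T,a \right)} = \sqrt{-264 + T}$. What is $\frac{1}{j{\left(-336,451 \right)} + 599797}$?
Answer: $\frac{599797}{359756441809} - \frac{10 i \sqrt{6}}{359756441809} \approx 1.6672 \cdot 10^{-6} - 6.8087 \cdot 10^{-11} i$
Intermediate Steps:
$\frac{1}{j{\left(-336,451 \right)} + 599797} = \frac{1}{\sqrt{-264 - 336} + 599797} = \frac{1}{\sqrt{-600} + 599797} = \frac{1}{10 i \sqrt{6} + 599797} = \frac{1}{599797 + 10 i \sqrt{6}}$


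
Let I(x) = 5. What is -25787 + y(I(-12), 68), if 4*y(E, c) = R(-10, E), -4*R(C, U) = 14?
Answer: -206303/8 ≈ -25788.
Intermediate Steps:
R(C, U) = -7/2 (R(C, U) = -¼*14 = -7/2)
y(E, c) = -7/8 (y(E, c) = (¼)*(-7/2) = -7/8)
-25787 + y(I(-12), 68) = -25787 - 7/8 = -206303/8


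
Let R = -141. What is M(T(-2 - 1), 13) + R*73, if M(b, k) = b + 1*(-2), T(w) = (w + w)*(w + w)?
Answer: -10259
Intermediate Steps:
T(w) = 4*w² (T(w) = (2*w)*(2*w) = 4*w²)
M(b, k) = -2 + b (M(b, k) = b - 2 = -2 + b)
M(T(-2 - 1), 13) + R*73 = (-2 + 4*(-2 - 1)²) - 141*73 = (-2 + 4*(-3)²) - 10293 = (-2 + 4*9) - 10293 = (-2 + 36) - 10293 = 34 - 10293 = -10259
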